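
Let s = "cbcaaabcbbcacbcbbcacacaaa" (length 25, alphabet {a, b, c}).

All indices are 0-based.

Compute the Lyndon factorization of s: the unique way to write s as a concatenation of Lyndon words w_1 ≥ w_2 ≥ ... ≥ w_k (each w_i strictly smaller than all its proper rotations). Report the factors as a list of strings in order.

["c", "bc", "aaabcbbcacbcbbcacac", "a", "a", "a"]

emit factor 1: 'c' (i=0, period=1)
emit factor 2: 'bc' (i=1, period=2)
emit factor 3: 'aaabcbbcacbcbbcacac' (i=3, period=19)
emit factor 4: 'a' (i=22, period=1)
emit factor 5: 'a' (i=23, period=1)
emit factor 6: 'a' (i=24, period=1)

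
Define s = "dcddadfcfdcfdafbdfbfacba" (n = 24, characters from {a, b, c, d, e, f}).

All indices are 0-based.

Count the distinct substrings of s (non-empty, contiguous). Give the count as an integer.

rank | idx | suffix
   0 |  23 | a
   1 |  20 | acba
   2 |   4 | adfcfdcfdafbdfbfacba
   3 |  13 | afbdfbfacba
   4 |  22 | ba
   5 |  15 | bdfbfacba
   6 |  18 | bfacba
   7 |  21 | cba
   8 |   1 | cddadfcfdcfdafbdfbfacba
   9 |  10 | cfdafbdfbfacba
  10 |   7 | cfdcfdafbdfbfacba
  11 |   3 | dadfcfdcfdafbdfbfacba
  12 |  12 | dafbdfbfacba
  13 |   0 | dcddadfcfdcfdafbdfbfacba
  14 |   9 | dcfdafbdfbfacba
  15 |   2 | ddadfcfdcfdafbdfbfacba
  16 |  16 | dfbfacba
  17 |   5 | dfcfdcfdafbdfbfacba
  18 |  19 | facba
  19 |  14 | fbdfbfacba
  20 |  17 | fbfacba
  21 |   6 | fcfdcfdafbdfbfacba
  22 |  11 | fdafbdfbfacba
  23 |   8 | fdcfdafbdfbfacba

SA = [23, 20, 4, 13, 22, 15, 18, 21, 1, 10, 7, 3, 12, 0, 9, 2, 16, 5, 19, 14, 17, 6, 11, 8]
i: (SA[i-1],SA[i]) lcp shared
  1: (23,20) 1 'a'
  2: (20,4) 1 'a'
  3: (4,13) 1 'a'
  4: (13,22) 0 ''
  5: (22,15) 1 'b'
  6: (15,18) 1 'b'
  7: (18,21) 0 ''
  8: (21,1) 1 'c'
  9: (1,10) 1 'c'
  10: (10,7) 3 'cfd'
  11: (7,3) 0 ''
  12: (3,12) 2 'da'
  13: (12,0) 1 'd'
  14: (0,9) 2 'dc'
  15: (9,2) 1 'd'
  16: (2,16) 1 'd'
  17: (16,5) 2 'df'
  18: (5,19) 0 ''
  19: (19,14) 1 'f'
  20: (14,17) 2 'fb'
  21: (17,6) 1 'f'
  22: (6,11) 1 'f'
  23: (11,8) 2 'fd'

n(n+1)/2 = 24·25/2 = 300
Σ LCP = 0 + 1 + 1 + 1 + 0 + 1 + 1 + 0 + 1 + 1 + 3 + 0 + 2 + 1 + 2 + 1 + 1 + 2 + 0 + 1 + 2 + 1 + 1 + 2 = 26
distinct = 300 − 26 = 274

274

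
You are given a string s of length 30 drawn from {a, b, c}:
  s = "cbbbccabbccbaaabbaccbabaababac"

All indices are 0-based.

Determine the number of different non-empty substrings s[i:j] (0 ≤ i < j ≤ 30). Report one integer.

404

rank→(start, suffix):
  0 → (12, 'aaabbaccbabaababac')
  1 → (23, 'aababac')
  2 → (13, 'aabbaccbabaababac')
  3 → (21, 'abaababac')
  4 → (24, 'ababac')
  5 → (26, 'abac')
  6 → (14, 'abbaccbabaababac')
  7 → (6, 'abbccbaaabbaccbabaababac')
  8 → (28, 'ac')
  9 → (17, 'accbabaababac')
  10 → (11, 'baaabbaccbabaababac')
  11 → (22, 'baababac')
  12 → (20, 'babaababac')
  13 → (25, 'babac')
  14 → (27, 'bac')
  15 → (16, 'baccbabaababac')
  16 → (15, 'bbaccbabaababac')
  17 → (1, 'bbbccabbccbaaabbaccbabaababac')
  18 → (2, 'bbccabbccbaaabbaccbabaababac')
  19 → (7, 'bbccbaaabbaccbabaababac')
  20 → (3, 'bccabbccbaaabbaccbabaababac')
  21 → (8, 'bccbaaabbaccbabaababac')
  22 → (29, 'c')
  23 → (5, 'cabbccbaaabbaccbabaababac')
  24 → (10, 'cbaaabbaccbabaababac')
  25 → (19, 'cbabaababac')
  26 → (0, 'cbbbccabbccbaaabbaccbabaababac')
  27 → (4, 'ccabbccbaaabbaccbabaababac')
  28 → (9, 'ccbaaabbaccbabaababac')
  29 → (18, 'ccbabaababac')

SA = [12, 23, 13, 21, 24, 26, 14, 6, 28, 17, 11, 22, 20, 25, 27, 16, 15, 1, 2, 7, 3, 8, 29, 5, 10, 19, 0, 4, 9, 18]
[i] adj suffixes → lcp
  [1] 12/23 → 2 ('aa')
  [2] 23/13 → 3 ('aab')
  [3] 13/21 → 1 ('a')
  [4] 21/24 → 3 ('aba')
  [5] 24/26 → 3 ('aba')
  [6] 26/14 → 2 ('ab')
  [7] 14/6 → 3 ('abb')
  [8] 6/28 → 1 ('a')
  [9] 28/17 → 2 ('ac')
  [10] 17/11 → 0 ('')
  [11] 11/22 → 3 ('baa')
  [12] 22/20 → 2 ('ba')
  [13] 20/25 → 4 ('baba')
  [14] 25/27 → 2 ('ba')
  [15] 27/16 → 3 ('bac')
  [16] 16/15 → 1 ('b')
  [17] 15/1 → 2 ('bb')
  [18] 1/2 → 2 ('bb')
  [19] 2/7 → 4 ('bbcc')
  [20] 7/3 → 1 ('b')
  [21] 3/8 → 3 ('bcc')
  [22] 8/29 → 0 ('')
  [23] 29/5 → 1 ('c')
  [24] 5/10 → 1 ('c')
  [25] 10/19 → 3 ('cba')
  [26] 19/0 → 2 ('cb')
  [27] 0/4 → 1 ('c')
  [28] 4/9 → 2 ('cc')
  [29] 9/18 → 4 ('ccba')

n(n+1)/2 = 30·31/2 = 465
Σ LCP = 0 + 2 + 3 + 1 + 3 + 3 + 2 + 3 + 1 + 2 + 0 + 3 + 2 + 4 + 2 + 3 + 1 + 2 + 2 + 4 + 1 + 3 + 0 + 1 + 1 + 3 + 2 + 1 + 2 + 4 = 61
distinct = 465 − 61 = 404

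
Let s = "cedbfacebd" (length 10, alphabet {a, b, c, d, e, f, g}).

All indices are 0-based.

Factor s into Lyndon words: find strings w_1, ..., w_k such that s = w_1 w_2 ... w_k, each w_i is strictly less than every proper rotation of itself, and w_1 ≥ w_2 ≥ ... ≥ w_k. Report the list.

emit factor 1: 'ced' (i=0, period=3)
emit factor 2: 'bf' (i=3, period=2)
emit factor 3: 'acebd' (i=5, period=5)

["ced", "bf", "acebd"]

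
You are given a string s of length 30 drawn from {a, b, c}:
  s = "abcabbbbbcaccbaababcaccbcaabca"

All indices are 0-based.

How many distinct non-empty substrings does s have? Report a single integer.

rank | idx | suffix
   0 |  29 | a
   1 |  14 | aababcaccbcaabca
   2 |  25 | aabca
   3 |  15 | ababcaccbcaabca
   4 |   3 | abbbbbcaccbaababcaccbcaabca
   5 |  26 | abca
   6 |   0 | abcabbbbbcaccbaababcaccbcaabca
   7 |  17 | abcaccbcaabca
   8 |  10 | accbaababcaccbcaabca
   9 |  20 | accbcaabca
  10 |  13 | baababcaccbcaabca
  11 |  16 | babcaccbcaabca
  12 |   4 | bbbbbcaccbaababcaccbcaabca
  13 |   5 | bbbbcaccbaababcaccbcaabca
  14 |   6 | bbbcaccbaababcaccbcaabca
  15 |   7 | bbcaccbaababcaccbcaabca
  16 |  27 | bca
  17 |  23 | bcaabca
  18 |   1 | bcabbbbbcaccbaababcaccbcaabca
  19 |   8 | bcaccbaababcaccbcaabca
  20 |  18 | bcaccbcaabca
  21 |  28 | ca
  22 |  24 | caabca
  23 |   2 | cabbbbbcaccbaababcaccbcaabca
  24 |   9 | caccbaababcaccbcaabca
  25 |  19 | caccbcaabca
  26 |  12 | cbaababcaccbcaabca
  27 |  22 | cbcaabca
  28 |  11 | ccbaababcaccbcaabca
  29 |  21 | ccbcaabca

SA = [29, 14, 25, 15, 3, 26, 0, 17, 10, 20, 13, 16, 4, 5, 6, 7, 27, 23, 1, 8, 18, 28, 24, 2, 9, 19, 12, 22, 11, 21]
[i] adj suffixes → lcp
  [1] 29/14 → 1 ('a')
  [2] 14/25 → 3 ('aab')
  [3] 25/15 → 1 ('a')
  [4] 15/3 → 2 ('ab')
  [5] 3/26 → 2 ('ab')
  [6] 26/0 → 4 ('abca')
  [7] 0/17 → 4 ('abca')
  [8] 17/10 → 1 ('a')
  [9] 10/20 → 4 ('accb')
  [10] 20/13 → 0 ('')
  [11] 13/16 → 2 ('ba')
  [12] 16/4 → 1 ('b')
  [13] 4/5 → 4 ('bbbb')
  [14] 5/6 → 3 ('bbb')
  [15] 6/7 → 2 ('bb')
  [16] 7/27 → 1 ('b')
  [17] 27/23 → 3 ('bca')
  [18] 23/1 → 3 ('bca')
  [19] 1/8 → 3 ('bca')
  [20] 8/18 → 6 ('bcaccb')
  [21] 18/28 → 0 ('')
  [22] 28/24 → 2 ('ca')
  [23] 24/2 → 2 ('ca')
  [24] 2/9 → 2 ('ca')
  [25] 9/19 → 5 ('caccb')
  [26] 19/12 → 1 ('c')
  [27] 12/22 → 2 ('cb')
  [28] 22/11 → 1 ('c')
  [29] 11/21 → 3 ('ccb')

n(n+1)/2 = 30·31/2 = 465
Σ LCP = 0 + 1 + 3 + 1 + 2 + 2 + 4 + 4 + 1 + 4 + 0 + 2 + 1 + 4 + 3 + 2 + 1 + 3 + 3 + 3 + 6 + 0 + 2 + 2 + 2 + 5 + 1 + 2 + 1 + 3 = 68
distinct = 465 − 68 = 397

397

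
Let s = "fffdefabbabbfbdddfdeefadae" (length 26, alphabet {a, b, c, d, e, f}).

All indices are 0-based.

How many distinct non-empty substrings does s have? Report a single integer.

319

sorted suffixes:
  #0 SA[0]=6  'abbabbfbdddfdeefadae'
  #1 SA[1]=9  'abbfbdddfdeefadae'
  #2 SA[2]=22  'adae'
  #3 SA[3]=24  'ae'
  #4 SA[4]=8  'babbfbdddfdeefadae'
  #5 SA[5]=7  'bbabbfbdddfdeefadae'
  #6 SA[6]=10  'bbfbdddfdeefadae'
  #7 SA[7]=13  'bdddfdeefadae'
  #8 SA[8]=11  'bfbdddfdeefadae'
  #9 SA[9]=23  'dae'
  #10 SA[10]=14  'dddfdeefadae'
  #11 SA[11]=15  'ddfdeefadae'
  #12 SA[12]=18  'deefadae'
  #13 SA[13]=3  'defabbabbfbdddfdeefadae'
  #14 SA[14]=16  'dfdeefadae'
  #15 SA[15]=25  'e'
  #16 SA[16]=19  'eefadae'
  #17 SA[17]=4  'efabbabbfbdddfdeefadae'
  #18 SA[18]=20  'efadae'
  #19 SA[19]=5  'fabbabbfbdddfdeefadae'
  #20 SA[20]=21  'fadae'
  #21 SA[21]=12  'fbdddfdeefadae'
  #22 SA[22]=17  'fdeefadae'
  #23 SA[23]=2  'fdefabbabbfbdddfdeefadae'
  #24 SA[24]=1  'ffdefabbabbfbdddfdeefadae'
  #25 SA[25]=0  'fffdefabbabbfbdddfdeefadae'

SA = [6, 9, 22, 24, 8, 7, 10, 13, 11, 23, 14, 15, 18, 3, 16, 25, 19, 4, 20, 5, 21, 12, 17, 2, 1, 0]
[i] adj suffixes → lcp
  [1] 6/9 → 3 ('abb')
  [2] 9/22 → 1 ('a')
  [3] 22/24 → 1 ('a')
  [4] 24/8 → 0 ('')
  [5] 8/7 → 1 ('b')
  [6] 7/10 → 2 ('bb')
  [7] 10/13 → 1 ('b')
  [8] 13/11 → 1 ('b')
  [9] 11/23 → 0 ('')
  [10] 23/14 → 1 ('d')
  [11] 14/15 → 2 ('dd')
  [12] 15/18 → 1 ('d')
  [13] 18/3 → 2 ('de')
  [14] 3/16 → 1 ('d')
  [15] 16/25 → 0 ('')
  [16] 25/19 → 1 ('e')
  [17] 19/4 → 1 ('e')
  [18] 4/20 → 3 ('efa')
  [19] 20/5 → 0 ('')
  [20] 5/21 → 2 ('fa')
  [21] 21/12 → 1 ('f')
  [22] 12/17 → 1 ('f')
  [23] 17/2 → 3 ('fde')
  [24] 2/1 → 1 ('f')
  [25] 1/0 → 2 ('ff')

n(n+1)/2 = 26·27/2 = 351
Σ LCP = 0 + 3 + 1 + 1 + 0 + 1 + 2 + 1 + 1 + 0 + 1 + 2 + 1 + 2 + 1 + 0 + 1 + 1 + 3 + 0 + 2 + 1 + 1 + 3 + 1 + 2 = 32
distinct = 351 − 32 = 319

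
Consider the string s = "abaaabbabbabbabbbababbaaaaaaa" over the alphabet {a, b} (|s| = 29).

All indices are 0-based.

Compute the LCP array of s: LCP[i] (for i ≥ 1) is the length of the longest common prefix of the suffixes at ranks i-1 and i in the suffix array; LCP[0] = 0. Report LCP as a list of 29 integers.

[0, 1, 2, 3, 4, 5, 6, 3, 2, 1, 3, 2, 4, 9, 6, 3, 0, 4, 2, 3, 5, 7, 4, 1, 3, 4, 8, 5, 2]

rank | idx | suffix
   0 |  28 | a
   1 |  27 | aa
   2 |  26 | aaa
   3 |  25 | aaaa
   4 |  24 | aaaaa
   5 |  23 | aaaaaa
   6 |  22 | aaaaaaa
   7 |   2 | aaabbabbabbabbbababbaaaaaaa
   8 |   3 | aabbabbabbabbbababbaaaaaaa
   9 |   0 | abaaabbabbabbabbbababbaaaaaaa
  10 |  17 | ababbaaaaaaa
  11 |  19 | abbaaaaaaa
  12 |   4 | abbabbabbabbbababbaaaaaaa
  13 |   7 | abbabbabbbababbaaaaaaa
  14 |  10 | abbabbbababbaaaaaaa
  15 |  13 | abbbababbaaaaaaa
  16 |  21 | baaaaaaa
  17 |   1 | baaabbabbabbabbbababbaaaaaaa
  18 |  16 | bababbaaaaaaa
  19 |  18 | babbaaaaaaa
  20 |   6 | babbabbabbbababbaaaaaaa
  21 |   9 | babbabbbababbaaaaaaa
  22 |  12 | babbbababbaaaaaaa
  23 |  20 | bbaaaaaaa
  24 |  15 | bbababbaaaaaaa
  25 |   5 | bbabbabbabbbababbaaaaaaa
  26 |   8 | bbabbabbbababbaaaaaaa
  27 |  11 | bbabbbababbaaaaaaa
  28 |  14 | bbbababbaaaaaaa

SA = [28, 27, 26, 25, 24, 23, 22, 2, 3, 0, 17, 19, 4, 7, 10, 13, 21, 1, 16, 18, 6, 9, 12, 20, 15, 5, 8, 11, 14]
[i] adj suffixes → lcp
  [1] 28/27 → 1 ('a')
  [2] 27/26 → 2 ('aa')
  [3] 26/25 → 3 ('aaa')
  [4] 25/24 → 4 ('aaaa')
  [5] 24/23 → 5 ('aaaaa')
  [6] 23/22 → 6 ('aaaaaa')
  [7] 22/2 → 3 ('aaa')
  [8] 2/3 → 2 ('aa')
  [9] 3/0 → 1 ('a')
  [10] 0/17 → 3 ('aba')
  [11] 17/19 → 2 ('ab')
  [12] 19/4 → 4 ('abba')
  [13] 4/7 → 9 ('abbabbabb')
  [14] 7/10 → 6 ('abbabb')
  [15] 10/13 → 3 ('abb')
  [16] 13/21 → 0 ('')
  [17] 21/1 → 4 ('baaa')
  [18] 1/16 → 2 ('ba')
  [19] 16/18 → 3 ('bab')
  [20] 18/6 → 5 ('babba')
  [21] 6/9 → 7 ('babbabb')
  [22] 9/12 → 4 ('babb')
  [23] 12/20 → 1 ('b')
  [24] 20/15 → 3 ('bba')
  [25] 15/5 → 4 ('bbab')
  [26] 5/8 → 8 ('bbabbabb')
  [27] 8/11 → 5 ('bbabb')
  [28] 11/14 → 2 ('bb')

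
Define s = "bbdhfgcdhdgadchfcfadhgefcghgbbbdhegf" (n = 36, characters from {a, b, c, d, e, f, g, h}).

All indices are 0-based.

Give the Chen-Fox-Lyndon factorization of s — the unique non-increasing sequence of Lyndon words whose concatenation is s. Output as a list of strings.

["bbdhfgcdhdg", "adchfcfadhgefcghgbbbdhegf"]

emit factor 1: 'bbdhfgcdhdg' (i=0, period=11)
emit factor 2: 'adchfcfadhgefcghgbbbdhegf' (i=11, period=25)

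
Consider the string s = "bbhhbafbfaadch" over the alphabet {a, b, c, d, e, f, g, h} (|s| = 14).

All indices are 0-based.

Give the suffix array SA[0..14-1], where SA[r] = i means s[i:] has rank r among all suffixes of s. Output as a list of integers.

[9, 10, 5, 4, 0, 7, 1, 12, 11, 8, 6, 13, 3, 2]

rank→(start, suffix):
  0 → (9, 'aadch')
  1 → (10, 'adch')
  2 → (5, 'afbfaadch')
  3 → (4, 'bafbfaadch')
  4 → (0, 'bbhhbafbfaadch')
  5 → (7, 'bfaadch')
  6 → (1, 'bhhbafbfaadch')
  7 → (12, 'ch')
  8 → (11, 'dch')
  9 → (8, 'faadch')
  10 → (6, 'fbfaadch')
  11 → (13, 'h')
  12 → (3, 'hbafbfaadch')
  13 → (2, 'hhbafbfaadch')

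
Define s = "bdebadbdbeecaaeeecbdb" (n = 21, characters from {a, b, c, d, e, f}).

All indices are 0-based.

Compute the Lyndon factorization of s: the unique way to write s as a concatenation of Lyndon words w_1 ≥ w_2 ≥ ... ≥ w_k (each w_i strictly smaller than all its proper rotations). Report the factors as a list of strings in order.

["bde", "b", "adbdbeec", "aaeeecbdb"]

emit factor 1: 'bde' (i=0, period=3)
emit factor 2: 'b' (i=3, period=1)
emit factor 3: 'adbdbeec' (i=4, period=8)
emit factor 4: 'aaeeecbdb' (i=12, period=9)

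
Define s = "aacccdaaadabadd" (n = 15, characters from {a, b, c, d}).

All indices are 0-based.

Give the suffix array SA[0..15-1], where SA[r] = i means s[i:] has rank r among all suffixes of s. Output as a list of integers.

[6, 0, 7, 10, 1, 8, 12, 11, 2, 3, 4, 14, 5, 9, 13]

rank→(start, suffix):
  0 → (6, 'aaadabadd')
  1 → (0, 'aacccdaaadabadd')
  2 → (7, 'aadabadd')
  3 → (10, 'abadd')
  4 → (1, 'acccdaaadabadd')
  5 → (8, 'adabadd')
  6 → (12, 'add')
  7 → (11, 'badd')
  8 → (2, 'cccdaaadabadd')
  9 → (3, 'ccdaaadabadd')
  10 → (4, 'cdaaadabadd')
  11 → (14, 'd')
  12 → (5, 'daaadabadd')
  13 → (9, 'dabadd')
  14 → (13, 'dd')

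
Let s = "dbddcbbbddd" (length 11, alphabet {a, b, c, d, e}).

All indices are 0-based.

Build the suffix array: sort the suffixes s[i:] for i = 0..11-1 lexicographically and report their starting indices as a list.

sorted suffixes:
  #0 SA[0]=5  'bbbddd'
  #1 SA[1]=6  'bbddd'
  #2 SA[2]=1  'bddcbbbddd'
  #3 SA[3]=7  'bddd'
  #4 SA[4]=4  'cbbbddd'
  #5 SA[5]=10  'd'
  #6 SA[6]=0  'dbddcbbbddd'
  #7 SA[7]=3  'dcbbbddd'
  #8 SA[8]=9  'dd'
  #9 SA[9]=2  'ddcbbbddd'
  #10 SA[10]=8  'ddd'

[5, 6, 1, 7, 4, 10, 0, 3, 9, 2, 8]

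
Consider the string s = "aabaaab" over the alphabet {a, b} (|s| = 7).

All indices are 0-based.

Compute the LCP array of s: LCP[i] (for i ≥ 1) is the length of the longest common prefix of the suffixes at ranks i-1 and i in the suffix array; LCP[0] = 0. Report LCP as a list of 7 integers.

rank | idx | suffix
   0 |   3 | aaab
   1 |   4 | aab
   2 |   0 | aabaaab
   3 |   5 | ab
   4 |   1 | abaaab
   5 |   6 | b
   6 |   2 | baaab

SA = [3, 4, 0, 5, 1, 6, 2]
[i] adj suffixes → lcp
  [1] 3/4 → 2 ('aa')
  [2] 4/0 → 3 ('aab')
  [3] 0/5 → 1 ('a')
  [4] 5/1 → 2 ('ab')
  [5] 1/6 → 0 ('')
  [6] 6/2 → 1 ('b')

[0, 2, 3, 1, 2, 0, 1]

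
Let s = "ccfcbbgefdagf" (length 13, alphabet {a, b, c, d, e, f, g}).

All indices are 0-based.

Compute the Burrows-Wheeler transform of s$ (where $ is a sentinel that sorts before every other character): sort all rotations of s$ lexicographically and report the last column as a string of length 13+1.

rank  rotation        last
    0  $ccfcbbgefdagf  f
    1  agf$ccfcbbgefd  d
    2  bbgefdagf$ccfc  c
    3  bgefdagf$ccfcb  b
    4  cbbgefdagf$ccf  f
    5  ccfcbbgefdagf$  $
    6  cfcbbgefdagf$c  c
    7  dagf$ccfcbbgef  f
    8  efdagf$ccfcbbg  g
    9  f$ccfcbbgefdag  g
   10  fcbbgefdagf$cc  c
   11  fdagf$ccfcbbge  e
   12  gefdagf$ccfcbb  b
   13  gf$ccfcbbgefda  a

fdcbf$cfggceba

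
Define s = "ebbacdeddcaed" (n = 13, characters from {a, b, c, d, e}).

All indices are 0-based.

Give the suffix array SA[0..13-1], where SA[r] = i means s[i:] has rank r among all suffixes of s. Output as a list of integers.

sorted suffixes:
  #0 SA[0]=3  'acdeddcaed'
  #1 SA[1]=10  'aed'
  #2 SA[2]=2  'bacdeddcaed'
  #3 SA[3]=1  'bbacdeddcaed'
  #4 SA[4]=9  'caed'
  #5 SA[5]=4  'cdeddcaed'
  #6 SA[6]=12  'd'
  #7 SA[7]=8  'dcaed'
  #8 SA[8]=7  'ddcaed'
  #9 SA[9]=5  'deddcaed'
  #10 SA[10]=0  'ebbacdeddcaed'
  #11 SA[11]=11  'ed'
  #12 SA[12]=6  'eddcaed'

[3, 10, 2, 1, 9, 4, 12, 8, 7, 5, 0, 11, 6]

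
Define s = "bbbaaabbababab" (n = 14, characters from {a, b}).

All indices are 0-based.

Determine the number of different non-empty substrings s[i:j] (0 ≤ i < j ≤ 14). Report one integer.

rank | idx | suffix
   0 |   3 | aaabbababab
   1 |   4 | aabbababab
   2 |  12 | ab
   3 |  10 | abab
   4 |   8 | ababab
   5 |   5 | abbababab
   6 |  13 | b
   7 |   2 | baaabbababab
   8 |  11 | bab
   9 |   9 | babab
  10 |   7 | bababab
  11 |   1 | bbaaabbababab
  12 |   6 | bbababab
  13 |   0 | bbbaaabbababab

SA = [3, 4, 12, 10, 8, 5, 13, 2, 11, 9, 7, 1, 6, 0]
i: (SA[i-1],SA[i]) lcp shared
  1: (3,4) 2 'aa'
  2: (4,12) 1 'a'
  3: (12,10) 2 'ab'
  4: (10,8) 4 'abab'
  5: (8,5) 2 'ab'
  6: (5,13) 0 ''
  7: (13,2) 1 'b'
  8: (2,11) 2 'ba'
  9: (11,9) 3 'bab'
  10: (9,7) 5 'babab'
  11: (7,1) 1 'b'
  12: (1,6) 3 'bba'
  13: (6,0) 2 'bb'

n(n+1)/2 = 14·15/2 = 105
Σ LCP = 0 + 2 + 1 + 2 + 4 + 2 + 0 + 1 + 2 + 3 + 5 + 1 + 3 + 2 = 28
distinct = 105 − 28 = 77

77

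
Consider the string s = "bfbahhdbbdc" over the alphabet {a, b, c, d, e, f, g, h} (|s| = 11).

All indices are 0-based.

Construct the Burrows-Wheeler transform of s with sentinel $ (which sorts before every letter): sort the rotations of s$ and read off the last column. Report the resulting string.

cbfdb$dhbbha

rank  rotation      last
    0  $bfbahhdbbdc  c
    1  ahhdbbdc$bfb  b
    2  bahhdbbdc$bf  f
    3  bbdc$bfbahhd  d
    4  bdc$bfbahhdb  b
    5  bfbahhdbbdc$  $
    6  c$bfbahhdbbd  d
    7  dbbdc$bfbahh  h
    8  dc$bfbahhdbb  b
    9  fbahhdbbdc$b  b
   10  hdbbdc$bfbah  h
   11  hhdbbdc$bfba  a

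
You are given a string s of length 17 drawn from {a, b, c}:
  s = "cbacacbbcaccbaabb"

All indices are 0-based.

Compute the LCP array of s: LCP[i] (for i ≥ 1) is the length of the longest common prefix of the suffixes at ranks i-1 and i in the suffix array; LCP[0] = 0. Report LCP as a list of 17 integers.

rank | idx | suffix
   0 |  13 | aabb
   1 |  14 | abb
   2 |   2 | acacbbcaccbaabb
   3 |   4 | acbbcaccbaabb
   4 |   9 | accbaabb
   5 |  16 | b
   6 |  12 | baabb
   7 |   1 | bacacbbcaccbaabb
   8 |  15 | bb
   9 |   6 | bbcaccbaabb
  10 |   7 | bcaccbaabb
  11 |   3 | cacbbcaccbaabb
  12 |   8 | caccbaabb
  13 |  11 | cbaabb
  14 |   0 | cbacacbbcaccbaabb
  15 |   5 | cbbcaccbaabb
  16 |  10 | ccbaabb

SA = [13, 14, 2, 4, 9, 16, 12, 1, 15, 6, 7, 3, 8, 11, 0, 5, 10]
i: (SA[i-1],SA[i]) lcp shared
  1: (13,14) 1 'a'
  2: (14,2) 1 'a'
  3: (2,4) 2 'ac'
  4: (4,9) 2 'ac'
  5: (9,16) 0 ''
  6: (16,12) 1 'b'
  7: (12,1) 2 'ba'
  8: (1,15) 1 'b'
  9: (15,6) 2 'bb'
  10: (6,7) 1 'b'
  11: (7,3) 0 ''
  12: (3,8) 3 'cac'
  13: (8,11) 1 'c'
  14: (11,0) 3 'cba'
  15: (0,5) 2 'cb'
  16: (5,10) 1 'c'

[0, 1, 1, 2, 2, 0, 1, 2, 1, 2, 1, 0, 3, 1, 3, 2, 1]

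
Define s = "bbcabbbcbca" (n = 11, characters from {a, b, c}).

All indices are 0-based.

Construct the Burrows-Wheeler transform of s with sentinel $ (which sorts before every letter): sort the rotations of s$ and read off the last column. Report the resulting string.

rank  rotation      last
    0  $bbcabbbcbca  a
    1  a$bbcabbbcbc  c
    2  abbbcbca$bbc  c
    3  bbbcbca$bbca  a
    4  bbcabbbcbca$  $
    5  bbcbca$bbcab  b
    6  bca$bbcabbbc  c
    7  bcabbbcbca$b  b
    8  bcbca$bbcabb  b
    9  ca$bbcabbbcb  b
   10  cabbbcbca$bb  b
   11  cbca$bbcabbb  b

acca$bcbbbbb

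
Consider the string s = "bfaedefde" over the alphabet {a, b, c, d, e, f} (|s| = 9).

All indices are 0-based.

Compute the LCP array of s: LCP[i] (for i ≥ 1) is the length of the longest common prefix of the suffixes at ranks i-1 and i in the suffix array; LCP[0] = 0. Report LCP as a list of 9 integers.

rank→(start, suffix):
  0 → (2, 'aedefde')
  1 → (0, 'bfaedefde')
  2 → (7, 'de')
  3 → (4, 'defde')
  4 → (8, 'e')
  5 → (3, 'edefde')
  6 → (5, 'efde')
  7 → (1, 'faedefde')
  8 → (6, 'fde')

SA = [2, 0, 7, 4, 8, 3, 5, 1, 6]
[i] adj suffixes → lcp
  [1] 2/0 → 0 ('')
  [2] 0/7 → 0 ('')
  [3] 7/4 → 2 ('de')
  [4] 4/8 → 0 ('')
  [5] 8/3 → 1 ('e')
  [6] 3/5 → 1 ('e')
  [7] 5/1 → 0 ('')
  [8] 1/6 → 1 ('f')

[0, 0, 0, 2, 0, 1, 1, 0, 1]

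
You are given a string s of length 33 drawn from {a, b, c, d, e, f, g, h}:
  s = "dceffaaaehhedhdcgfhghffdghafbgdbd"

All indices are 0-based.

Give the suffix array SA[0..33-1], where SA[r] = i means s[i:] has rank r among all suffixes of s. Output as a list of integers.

[5, 6, 7, 26, 31, 28, 1, 15, 32, 30, 0, 14, 23, 12, 11, 2, 8, 4, 27, 22, 3, 21, 17, 29, 16, 24, 19, 25, 13, 10, 20, 18, 9]

rank→(start, suffix):
  0 → (5, 'aaaehhedhdcgfhghffdghafbgdbd')
  1 → (6, 'aaehhedhdcgfhghffdghafbgdbd')
  2 → (7, 'aehhedhdcgfhghffdghafbgdbd')
  3 → (26, 'afbgdbd')
  4 → (31, 'bd')
  5 → (28, 'bgdbd')
  6 → (1, 'ceffaaaehhedhdcgfhghffdghafbgdbd')
  7 → (15, 'cgfhghffdghafbgdbd')
  8 → (32, 'd')
  9 → (30, 'dbd')
  10 → (0, 'dceffaaaehhedhdcgfhghffdghafbgdbd')
  11 → (14, 'dcgfhghffdghafbgdbd')
  12 → (23, 'dghafbgdbd')
  13 → (12, 'dhdcgfhghffdghafbgdbd')
  14 → (11, 'edhdcgfhghffdghafbgdbd')
  15 → (2, 'effaaaehhedhdcgfhghffdghafbgdbd')
  16 → (8, 'ehhedhdcgfhghffdghafbgdbd')
  17 → (4, 'faaaehhedhdcgfhghffdghafbgdbd')
  18 → (27, 'fbgdbd')
  19 → (22, 'fdghafbgdbd')
  20 → (3, 'ffaaaehhedhdcgfhghffdghafbgdbd')
  21 → (21, 'ffdghafbgdbd')
  22 → (17, 'fhghffdghafbgdbd')
  23 → (29, 'gdbd')
  24 → (16, 'gfhghffdghafbgdbd')
  25 → (24, 'ghafbgdbd')
  26 → (19, 'ghffdghafbgdbd')
  27 → (25, 'hafbgdbd')
  28 → (13, 'hdcgfhghffdghafbgdbd')
  29 → (10, 'hedhdcgfhghffdghafbgdbd')
  30 → (20, 'hffdghafbgdbd')
  31 → (18, 'hghffdghafbgdbd')
  32 → (9, 'hhedhdcgfhghffdghafbgdbd')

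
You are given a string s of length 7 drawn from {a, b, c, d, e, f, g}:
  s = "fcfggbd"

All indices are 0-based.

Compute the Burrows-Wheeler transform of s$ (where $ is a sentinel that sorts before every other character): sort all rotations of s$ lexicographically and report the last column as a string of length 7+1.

dgfb$cgf

rank  rotation  last
    0  $fcfggbd  d
    1  bd$fcfgg  g
    2  cfggbd$f  f
    3  d$fcfggb  b
    4  fcfggbd$  $
    5  fggbd$fc  c
    6  gbd$fcfg  g
    7  ggbd$fcf  f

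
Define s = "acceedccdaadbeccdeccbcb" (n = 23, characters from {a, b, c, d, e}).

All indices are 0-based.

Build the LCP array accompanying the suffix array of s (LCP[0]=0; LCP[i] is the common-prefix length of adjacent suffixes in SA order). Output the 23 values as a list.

rank | idx | suffix
   0 |   9 | aadbeccdeccbcb
   1 |   0 | acceedccdaadbeccdeccbcb
   2 |  10 | adbeccdeccbcb
   3 |  22 | b
   4 |  20 | bcb
   5 |  12 | beccdeccbcb
   6 |  21 | cb
   7 |  19 | cbcb
   8 |  18 | ccbcb
   9 |   6 | ccdaadbeccdeccbcb
  10 |  14 | ccdeccbcb
  11 |   1 | cceedccdaadbeccdeccbcb
  12 |   7 | cdaadbeccdeccbcb
  13 |  15 | cdeccbcb
  14 |   2 | ceedccdaadbeccdeccbcb
  15 |   8 | daadbeccdeccbcb
  16 |  11 | dbeccdeccbcb
  17 |   5 | dccdaadbeccdeccbcb
  18 |  16 | deccbcb
  19 |  17 | eccbcb
  20 |  13 | eccdeccbcb
  21 |   4 | edccdaadbeccdeccbcb
  22 |   3 | eedccdaadbeccdeccbcb

SA = [9, 0, 10, 22, 20, 12, 21, 19, 18, 6, 14, 1, 7, 15, 2, 8, 11, 5, 16, 17, 13, 4, 3]
i: (SA[i-1],SA[i]) lcp shared
  1: (9,0) 1 'a'
  2: (0,10) 1 'a'
  3: (10,22) 0 ''
  4: (22,20) 1 'b'
  5: (20,12) 1 'b'
  6: (12,21) 0 ''
  7: (21,19) 2 'cb'
  8: (19,18) 1 'c'
  9: (18,6) 2 'cc'
  10: (6,14) 3 'ccd'
  11: (14,1) 2 'cc'
  12: (1,7) 1 'c'
  13: (7,15) 2 'cd'
  14: (15,2) 1 'c'
  15: (2,8) 0 ''
  16: (8,11) 1 'd'
  17: (11,5) 1 'd'
  18: (5,16) 1 'd'
  19: (16,17) 0 ''
  20: (17,13) 3 'ecc'
  21: (13,4) 1 'e'
  22: (4,3) 1 'e'

[0, 1, 1, 0, 1, 1, 0, 2, 1, 2, 3, 2, 1, 2, 1, 0, 1, 1, 1, 0, 3, 1, 1]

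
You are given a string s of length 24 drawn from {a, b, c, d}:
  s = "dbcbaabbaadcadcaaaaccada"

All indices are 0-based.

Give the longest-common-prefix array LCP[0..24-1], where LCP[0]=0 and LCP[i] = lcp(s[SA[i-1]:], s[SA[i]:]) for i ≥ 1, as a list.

sorted suffixes:
  #0 SA[0]=23  'a'
  #1 SA[1]=15  'aaaaccada'
  #2 SA[2]=16  'aaaccada'
  #3 SA[3]=4  'aabbaadcadcaaaaccada'
  #4 SA[4]=17  'aaccada'
  #5 SA[5]=8  'aadcadcaaaaccada'
  #6 SA[6]=5  'abbaadcadcaaaaccada'
  #7 SA[7]=18  'accada'
  #8 SA[8]=21  'ada'
  #9 SA[9]=12  'adcaaaaccada'
  #10 SA[10]=9  'adcadcaaaaccada'
  #11 SA[11]=3  'baabbaadcadcaaaaccada'
  #12 SA[12]=7  'baadcadcaaaaccada'
  #13 SA[13]=6  'bbaadcadcaaaaccada'
  #14 SA[14]=1  'bcbaabbaadcadcaaaaccada'
  #15 SA[15]=14  'caaaaccada'
  #16 SA[16]=20  'cada'
  #17 SA[17]=11  'cadcaaaaccada'
  #18 SA[18]=2  'cbaabbaadcadcaaaaccada'
  #19 SA[19]=19  'ccada'
  #20 SA[20]=22  'da'
  #21 SA[21]=0  'dbcbaabbaadcadcaaaaccada'
  #22 SA[22]=13  'dcaaaaccada'
  #23 SA[23]=10  'dcadcaaaaccada'

SA = [23, 15, 16, 4, 17, 8, 5, 18, 21, 12, 9, 3, 7, 6, 1, 14, 20, 11, 2, 19, 22, 0, 13, 10]
rank  pair      lcp
   1  s[23:],s[15:]  1  'a'
   2  s[15:],s[16:]  3  'aaa'
   3  s[16:],s[4:]  2  'aa'
   4  s[4:],s[17:]  2  'aa'
   5  s[17:],s[8:]  2  'aa'
   6  s[8:],s[5:]  1  'a'
   7  s[5:],s[18:]  1  'a'
   8  s[18:],s[21:]  1  'a'
   9  s[21:],s[12:]  2  'ad'
  10  s[12:],s[9:]  4  'adca'
  11  s[9:],s[3:]  0  ''
  12  s[3:],s[7:]  3  'baa'
  13  s[7:],s[6:]  1  'b'
  14  s[6:],s[1:]  1  'b'
  15  s[1:],s[14:]  0  ''
  16  s[14:],s[20:]  2  'ca'
  17  s[20:],s[11:]  3  'cad'
  18  s[11:],s[2:]  1  'c'
  19  s[2:],s[19:]  1  'c'
  20  s[19:],s[22:]  0  ''
  21  s[22:],s[0:]  1  'd'
  22  s[0:],s[13:]  1  'd'
  23  s[13:],s[10:]  3  'dca'

[0, 1, 3, 2, 2, 2, 1, 1, 1, 2, 4, 0, 3, 1, 1, 0, 2, 3, 1, 1, 0, 1, 1, 3]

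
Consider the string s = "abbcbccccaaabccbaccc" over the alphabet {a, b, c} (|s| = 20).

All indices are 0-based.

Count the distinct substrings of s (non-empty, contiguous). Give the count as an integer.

sorted suffixes:
  #0 SA[0]=9  'aaabccbaccc'
  #1 SA[1]=10  'aabccbaccc'
  #2 SA[2]=0  'abbcbccccaaabccbaccc'
  #3 SA[3]=11  'abccbaccc'
  #4 SA[4]=16  'accc'
  #5 SA[5]=15  'baccc'
  #6 SA[6]=1  'bbcbccccaaabccbaccc'
  #7 SA[7]=2  'bcbccccaaabccbaccc'
  #8 SA[8]=12  'bccbaccc'
  #9 SA[9]=4  'bccccaaabccbaccc'
  #10 SA[10]=19  'c'
  #11 SA[11]=8  'caaabccbaccc'
  #12 SA[12]=14  'cbaccc'
  #13 SA[13]=3  'cbccccaaabccbaccc'
  #14 SA[14]=18  'cc'
  #15 SA[15]=7  'ccaaabccbaccc'
  #16 SA[16]=13  'ccbaccc'
  #17 SA[17]=17  'ccc'
  #18 SA[18]=6  'cccaaabccbaccc'
  #19 SA[19]=5  'ccccaaabccbaccc'

SA = [9, 10, 0, 11, 16, 15, 1, 2, 12, 4, 19, 8, 14, 3, 18, 7, 13, 17, 6, 5]
[i] adj suffixes → lcp
  [1] 9/10 → 2 ('aa')
  [2] 10/0 → 1 ('a')
  [3] 0/11 → 2 ('ab')
  [4] 11/16 → 1 ('a')
  [5] 16/15 → 0 ('')
  [6] 15/1 → 1 ('b')
  [7] 1/2 → 1 ('b')
  [8] 2/12 → 2 ('bc')
  [9] 12/4 → 3 ('bcc')
  [10] 4/19 → 0 ('')
  [11] 19/8 → 1 ('c')
  [12] 8/14 → 1 ('c')
  [13] 14/3 → 2 ('cb')
  [14] 3/18 → 1 ('c')
  [15] 18/7 → 2 ('cc')
  [16] 7/13 → 2 ('cc')
  [17] 13/17 → 2 ('cc')
  [18] 17/6 → 3 ('ccc')
  [19] 6/5 → 3 ('ccc')

n(n+1)/2 = 20·21/2 = 210
Σ LCP = 0 + 2 + 1 + 2 + 1 + 0 + 1 + 1 + 2 + 3 + 0 + 1 + 1 + 2 + 1 + 2 + 2 + 2 + 3 + 3 = 30
distinct = 210 − 30 = 180

180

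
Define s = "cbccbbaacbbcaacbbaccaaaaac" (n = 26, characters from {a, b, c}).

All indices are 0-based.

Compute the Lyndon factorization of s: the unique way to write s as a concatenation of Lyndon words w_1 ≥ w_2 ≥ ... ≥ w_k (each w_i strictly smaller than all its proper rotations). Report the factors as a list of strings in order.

emit factor 1: 'c' (i=0, period=1)
emit factor 2: 'bcc' (i=1, period=3)
emit factor 3: 'b' (i=4, period=1)
emit factor 4: 'b' (i=5, period=1)
emit factor 5: 'aacbbc' (i=6, period=6)
emit factor 6: 'aacbbacc' (i=12, period=8)
emit factor 7: 'aaaaac' (i=20, period=6)

["c", "bcc", "b", "b", "aacbbc", "aacbbacc", "aaaaac"]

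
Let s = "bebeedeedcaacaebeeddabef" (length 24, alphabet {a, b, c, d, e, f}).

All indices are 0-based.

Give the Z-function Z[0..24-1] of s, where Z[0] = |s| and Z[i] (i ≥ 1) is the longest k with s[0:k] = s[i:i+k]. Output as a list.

Z[0]=24
i=1: fresh scan; Z[1]=0
i=2: fresh scan; Z[2]=2 extend→box=[2,4)
i=3: min(r-i=1, Z[1]=0)=0; Z[3]=0
i=4: fresh scan; Z[4]=0
i=5: fresh scan; Z[5]=0
i=6: fresh scan; Z[6]=0
i=7: fresh scan; Z[7]=0
i=8: fresh scan; Z[8]=0
i=9: fresh scan; Z[9]=0
i=10: fresh scan; Z[10]=0
i=11: fresh scan; Z[11]=0
i=12: fresh scan; Z[12]=0
i=13: fresh scan; Z[13]=0
i=14: fresh scan; Z[14]=0
i=15: fresh scan; Z[15]=2 extend→box=[15,17)
i=16: min(r-i=1, Z[1]=0)=0; Z[16]=0
i=17: fresh scan; Z[17]=0
i=18: fresh scan; Z[18]=0
i=19: fresh scan; Z[19]=0
i=20: fresh scan; Z[20]=0
i=21: fresh scan; Z[21]=2 extend→box=[21,23)
i=22: min(r-i=1, Z[1]=0)=0; Z[22]=0
i=23: fresh scan; Z[23]=0

[24, 0, 2, 0, 0, 0, 0, 0, 0, 0, 0, 0, 0, 0, 0, 2, 0, 0, 0, 0, 0, 2, 0, 0]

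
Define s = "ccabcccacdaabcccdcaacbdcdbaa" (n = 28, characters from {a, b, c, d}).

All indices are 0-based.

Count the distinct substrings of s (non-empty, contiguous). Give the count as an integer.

361

rank→(start, suffix):
  0 → (27, 'a')
  1 → (26, 'aa')
  2 → (10, 'aabcccdcaacbdcdbaa')
  3 → (18, 'aacbdcdbaa')
  4 → (2, 'abcccacdaabcccdcaacbdcdbaa')
  5 → (11, 'abcccdcaacbdcdbaa')
  6 → (19, 'acbdcdbaa')
  7 → (7, 'acdaabcccdcaacbdcdbaa')
  8 → (25, 'baa')
  9 → (3, 'bcccacdaabcccdcaacbdcdbaa')
  10 → (12, 'bcccdcaacbdcdbaa')
  11 → (21, 'bdcdbaa')
  12 → (17, 'caacbdcdbaa')
  13 → (1, 'cabcccacdaabcccdcaacbdcdbaa')
  14 → (6, 'cacdaabcccdcaacbdcdbaa')
  15 → (20, 'cbdcdbaa')
  16 → (0, 'ccabcccacdaabcccdcaacbdcdbaa')
  17 → (5, 'ccacdaabcccdcaacbdcdbaa')
  18 → (4, 'cccacdaabcccdcaacbdcdbaa')
  19 → (13, 'cccdcaacbdcdbaa')
  20 → (14, 'ccdcaacbdcdbaa')
  21 → (8, 'cdaabcccdcaacbdcdbaa')
  22 → (23, 'cdbaa')
  23 → (15, 'cdcaacbdcdbaa')
  24 → (9, 'daabcccdcaacbdcdbaa')
  25 → (24, 'dbaa')
  26 → (16, 'dcaacbdcdbaa')
  27 → (22, 'dcdbaa')

SA = [27, 26, 10, 18, 2, 11, 19, 7, 25, 3, 12, 21, 17, 1, 6, 20, 0, 5, 4, 13, 14, 8, 23, 15, 9, 24, 16, 22]
rank  pair      lcp
   1  s[27:],s[26:]  1  'a'
   2  s[26:],s[10:]  2  'aa'
   3  s[10:],s[18:]  2  'aa'
   4  s[18:],s[2:]  1  'a'
   5  s[2:],s[11:]  5  'abccc'
   6  s[11:],s[19:]  1  'a'
   7  s[19:],s[7:]  2  'ac'
   8  s[7:],s[25:]  0  ''
   9  s[25:],s[3:]  1  'b'
  10  s[3:],s[12:]  4  'bccc'
  11  s[12:],s[21:]  1  'b'
  12  s[21:],s[17:]  0  ''
  13  s[17:],s[1:]  2  'ca'
  14  s[1:],s[6:]  2  'ca'
  15  s[6:],s[20:]  1  'c'
  16  s[20:],s[0:]  1  'c'
  17  s[0:],s[5:]  3  'cca'
  18  s[5:],s[4:]  2  'cc'
  19  s[4:],s[13:]  3  'ccc'
  20  s[13:],s[14:]  2  'cc'
  21  s[14:],s[8:]  1  'c'
  22  s[8:],s[23:]  2  'cd'
  23  s[23:],s[15:]  2  'cd'
  24  s[15:],s[9:]  0  ''
  25  s[9:],s[24:]  1  'd'
  26  s[24:],s[16:]  1  'd'
  27  s[16:],s[22:]  2  'dc'

n(n+1)/2 = 28·29/2 = 406
Σ LCP = 0 + 1 + 2 + 2 + 1 + 5 + 1 + 2 + 0 + 1 + 4 + 1 + 0 + 2 + 2 + 1 + 1 + 3 + 2 + 3 + 2 + 1 + 2 + 2 + 0 + 1 + 1 + 2 = 45
distinct = 406 − 45 = 361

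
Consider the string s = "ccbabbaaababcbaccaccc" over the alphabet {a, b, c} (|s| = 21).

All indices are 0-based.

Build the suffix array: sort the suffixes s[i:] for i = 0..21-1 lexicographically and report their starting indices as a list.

[6, 7, 8, 3, 10, 14, 17, 5, 2, 9, 13, 4, 11, 20, 16, 1, 12, 19, 15, 0, 18]

rank→(start, suffix):
  0 → (6, 'aaababcbaccaccc')
  1 → (7, 'aababcbaccaccc')
  2 → (8, 'ababcbaccaccc')
  3 → (3, 'abbaaababcbaccaccc')
  4 → (10, 'abcbaccaccc')
  5 → (14, 'accaccc')
  6 → (17, 'accc')
  7 → (5, 'baaababcbaccaccc')
  8 → (2, 'babbaaababcbaccaccc')
  9 → (9, 'babcbaccaccc')
  10 → (13, 'baccaccc')
  11 → (4, 'bbaaababcbaccaccc')
  12 → (11, 'bcbaccaccc')
  13 → (20, 'c')
  14 → (16, 'caccc')
  15 → (1, 'cbabbaaababcbaccaccc')
  16 → (12, 'cbaccaccc')
  17 → (19, 'cc')
  18 → (15, 'ccaccc')
  19 → (0, 'ccbabbaaababcbaccaccc')
  20 → (18, 'ccc')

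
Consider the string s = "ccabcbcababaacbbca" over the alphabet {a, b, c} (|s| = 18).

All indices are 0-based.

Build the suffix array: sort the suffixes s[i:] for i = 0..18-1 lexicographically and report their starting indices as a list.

rank | idx | suffix
   0 |  17 | a
   1 |  11 | aacbbca
   2 |   9 | abaacbbca
   3 |   7 | ababaacbbca
   4 |   2 | abcbcababaacbbca
   5 |  12 | acbbca
   6 |  10 | baacbbca
   7 |   8 | babaacbbca
   8 |  14 | bbca
   9 |  15 | bca
  10 |   5 | bcababaacbbca
  11 |   3 | bcbcababaacbbca
  12 |  16 | ca
  13 |   6 | cababaacbbca
  14 |   1 | cabcbcababaacbbca
  15 |  13 | cbbca
  16 |   4 | cbcababaacbbca
  17 |   0 | ccabcbcababaacbbca

[17, 11, 9, 7, 2, 12, 10, 8, 14, 15, 5, 3, 16, 6, 1, 13, 4, 0]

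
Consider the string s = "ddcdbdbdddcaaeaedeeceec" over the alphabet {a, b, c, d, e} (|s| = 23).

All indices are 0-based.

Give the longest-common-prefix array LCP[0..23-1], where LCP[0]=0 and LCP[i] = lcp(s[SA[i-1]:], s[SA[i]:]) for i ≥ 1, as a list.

sorted suffixes:
  #0 SA[0]=11  'aaeaedeeceec'
  #1 SA[1]=12  'aeaedeeceec'
  #2 SA[2]=14  'aedeeceec'
  #3 SA[3]=4  'bdbdddcaaeaedeeceec'
  #4 SA[4]=6  'bdddcaaeaedeeceec'
  #5 SA[5]=22  'c'
  #6 SA[6]=10  'caaeaedeeceec'
  #7 SA[7]=2  'cdbdbdddcaaeaedeeceec'
  #8 SA[8]=19  'ceec'
  #9 SA[9]=3  'dbdbdddcaaeaedeeceec'
  #10 SA[10]=5  'dbdddcaaeaedeeceec'
  #11 SA[11]=9  'dcaaeaedeeceec'
  #12 SA[12]=1  'dcdbdbdddcaaeaedeeceec'
  #13 SA[13]=8  'ddcaaeaedeeceec'
  #14 SA[14]=0  'ddcdbdbdddcaaeaedeeceec'
  #15 SA[15]=7  'dddcaaeaedeeceec'
  #16 SA[16]=16  'deeceec'
  #17 SA[17]=13  'eaedeeceec'
  #18 SA[18]=21  'ec'
  #19 SA[19]=18  'eceec'
  #20 SA[20]=15  'edeeceec'
  #21 SA[21]=20  'eec'
  #22 SA[22]=17  'eeceec'

SA = [11, 12, 14, 4, 6, 22, 10, 2, 19, 3, 5, 9, 1, 8, 0, 7, 16, 13, 21, 18, 15, 20, 17]
i: (SA[i-1],SA[i]) lcp shared
  1: (11,12) 1 'a'
  2: (12,14) 2 'ae'
  3: (14,4) 0 ''
  4: (4,6) 2 'bd'
  5: (6,22) 0 ''
  6: (22,10) 1 'c'
  7: (10,2) 1 'c'
  8: (2,19) 1 'c'
  9: (19,3) 0 ''
  10: (3,5) 3 'dbd'
  11: (5,9) 1 'd'
  12: (9,1) 2 'dc'
  13: (1,8) 1 'd'
  14: (8,0) 3 'ddc'
  15: (0,7) 2 'dd'
  16: (7,16) 1 'd'
  17: (16,13) 0 ''
  18: (13,21) 1 'e'
  19: (21,18) 2 'ec'
  20: (18,15) 1 'e'
  21: (15,20) 1 'e'
  22: (20,17) 3 'eec'

[0, 1, 2, 0, 2, 0, 1, 1, 1, 0, 3, 1, 2, 1, 3, 2, 1, 0, 1, 2, 1, 1, 3]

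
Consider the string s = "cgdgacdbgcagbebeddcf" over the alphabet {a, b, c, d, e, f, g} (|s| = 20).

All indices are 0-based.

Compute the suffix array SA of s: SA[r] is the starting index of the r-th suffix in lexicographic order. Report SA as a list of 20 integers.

sorted suffixes:
  #0 SA[0]=4  'acdbgcagbebeddcf'
  #1 SA[1]=10  'agbebeddcf'
  #2 SA[2]=12  'bebeddcf'
  #3 SA[3]=14  'beddcf'
  #4 SA[4]=7  'bgcagbebeddcf'
  #5 SA[5]=9  'cagbebeddcf'
  #6 SA[6]=5  'cdbgcagbebeddcf'
  #7 SA[7]=18  'cf'
  #8 SA[8]=0  'cgdgacdbgcagbebeddcf'
  #9 SA[9]=6  'dbgcagbebeddcf'
  #10 SA[10]=17  'dcf'
  #11 SA[11]=16  'ddcf'
  #12 SA[12]=2  'dgacdbgcagbebeddcf'
  #13 SA[13]=13  'ebeddcf'
  #14 SA[14]=15  'eddcf'
  #15 SA[15]=19  'f'
  #16 SA[16]=3  'gacdbgcagbebeddcf'
  #17 SA[17]=11  'gbebeddcf'
  #18 SA[18]=8  'gcagbebeddcf'
  #19 SA[19]=1  'gdgacdbgcagbebeddcf'

[4, 10, 12, 14, 7, 9, 5, 18, 0, 6, 17, 16, 2, 13, 15, 19, 3, 11, 8, 1]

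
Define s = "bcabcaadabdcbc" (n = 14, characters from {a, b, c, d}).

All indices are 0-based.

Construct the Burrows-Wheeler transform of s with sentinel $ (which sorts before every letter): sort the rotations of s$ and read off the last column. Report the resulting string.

rank  rotation         last
    0  $bcabcaadabdcbc  c
    1  aadabdcbc$bcabc  c
    2  abcaadabdcbc$bc  c
    3  abdcbc$bcabcaad  d
    4  adabdcbc$bcabca  a
    5  bc$bcabcaadabdc  c
    6  bcaadabdcbc$bca  a
    7  bcabcaadabdcbc$  $
    8  bdcbc$bcabcaada  a
    9  c$bcabcaadabdcb  b
   10  caadabdcbc$bcab  b
   11  cabcaadabdcbc$b  b
   12  cbc$bcabcaadabd  d
   13  dabdcbc$bcabcaa  a
   14  dcbc$bcabcaadab  b

cccdaca$abbbdab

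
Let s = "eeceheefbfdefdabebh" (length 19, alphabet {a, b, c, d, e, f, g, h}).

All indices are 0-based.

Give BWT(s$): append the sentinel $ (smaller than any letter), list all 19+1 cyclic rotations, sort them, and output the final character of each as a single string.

rank  rotation              last
    0  $eeceheefbfdefdabebh  h
    1  abebh$eeceheefbfdefd  d
    2  bebh$eeceheefbfdefda  a
    3  bfdefdabebh$eeceheef  f
    4  bh$eeceheefbfdefdabe  e
    5  ceheefbfdefdabebh$ee  e
    6  dabebh$eeceheefbfdef  f
    7  defdabebh$eeceheefbf  f
    8  ebh$eeceheefbfdefdab  b
    9  eceheefbfdefdabebh$e  e
   10  eeceheefbfdefdabebh$  $
   11  eefbfdefdabebh$eeceh  h
   12  efbfdefdabebh$eecehe  e
   13  efdabebh$eeceheefbfd  d
   14  eheefbfdefdabebh$eec  c
   15  fbfdefdabebh$eecehee  e
   16  fdabebh$eeceheefbfde  e
   17  fdefdabebh$eeceheefb  b
   18  h$eeceheefbfdefdabeb  b
   19  heefbfdefdabebh$eece  e

hdafeeffbe$hedceebbe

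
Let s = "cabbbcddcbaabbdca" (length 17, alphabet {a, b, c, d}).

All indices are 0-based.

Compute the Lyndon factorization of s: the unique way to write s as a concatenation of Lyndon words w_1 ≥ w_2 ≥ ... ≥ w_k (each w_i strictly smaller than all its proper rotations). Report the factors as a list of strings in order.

["c", "abbbcddcb", "aabbdc", "a"]

emit factor 1: 'c' (i=0, period=1)
emit factor 2: 'abbbcddcb' (i=1, period=9)
emit factor 3: 'aabbdc' (i=10, period=6)
emit factor 4: 'a' (i=16, period=1)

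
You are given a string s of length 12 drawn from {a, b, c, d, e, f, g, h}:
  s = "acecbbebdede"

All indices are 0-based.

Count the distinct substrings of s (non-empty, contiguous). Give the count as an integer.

70

sorted suffixes:
  #0 SA[0]=0  'acecbbebdede'
  #1 SA[1]=4  'bbebdede'
  #2 SA[2]=7  'bdede'
  #3 SA[3]=5  'bebdede'
  #4 SA[4]=3  'cbbebdede'
  #5 SA[5]=1  'cecbbebdede'
  #6 SA[6]=10  'de'
  #7 SA[7]=8  'dede'
  #8 SA[8]=11  'e'
  #9 SA[9]=6  'ebdede'
  #10 SA[10]=2  'ecbbebdede'
  #11 SA[11]=9  'ede'

SA = [0, 4, 7, 5, 3, 1, 10, 8, 11, 6, 2, 9]
[i] adj suffixes → lcp
  [1] 0/4 → 0 ('')
  [2] 4/7 → 1 ('b')
  [3] 7/5 → 1 ('b')
  [4] 5/3 → 0 ('')
  [5] 3/1 → 1 ('c')
  [6] 1/10 → 0 ('')
  [7] 10/8 → 2 ('de')
  [8] 8/11 → 0 ('')
  [9] 11/6 → 1 ('e')
  [10] 6/2 → 1 ('e')
  [11] 2/9 → 1 ('e')

n(n+1)/2 = 12·13/2 = 78
Σ LCP = 0 + 0 + 1 + 1 + 0 + 1 + 0 + 2 + 0 + 1 + 1 + 1 = 8
distinct = 78 − 8 = 70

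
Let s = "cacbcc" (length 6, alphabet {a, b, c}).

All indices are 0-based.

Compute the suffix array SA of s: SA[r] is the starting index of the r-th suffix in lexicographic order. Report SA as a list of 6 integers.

sorted suffixes:
  #0 SA[0]=1  'acbcc'
  #1 SA[1]=3  'bcc'
  #2 SA[2]=5  'c'
  #3 SA[3]=0  'cacbcc'
  #4 SA[4]=2  'cbcc'
  #5 SA[5]=4  'cc'

[1, 3, 5, 0, 2, 4]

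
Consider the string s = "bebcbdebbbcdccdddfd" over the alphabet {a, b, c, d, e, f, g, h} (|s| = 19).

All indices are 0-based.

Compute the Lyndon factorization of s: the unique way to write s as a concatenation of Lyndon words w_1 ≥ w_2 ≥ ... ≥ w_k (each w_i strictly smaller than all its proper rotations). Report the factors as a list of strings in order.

["be", "bcbde", "bbbcdccdddfd"]

emit factor 1: 'be' (i=0, period=2)
emit factor 2: 'bcbde' (i=2, period=5)
emit factor 3: 'bbbcdccdddfd' (i=7, period=12)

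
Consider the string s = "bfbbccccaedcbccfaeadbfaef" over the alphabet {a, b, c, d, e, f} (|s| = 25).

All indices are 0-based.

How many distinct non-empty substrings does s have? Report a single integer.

sorted suffixes:
  #0 SA[0]=18  'adbfaef'
  #1 SA[1]=16  'aeadbfaef'
  #2 SA[2]=8  'aedcbccfaeadbfaef'
  #3 SA[3]=22  'aef'
  #4 SA[4]=2  'bbccccaedcbccfaeadbfaef'
  #5 SA[5]=3  'bccccaedcbccfaeadbfaef'
  #6 SA[6]=12  'bccfaeadbfaef'
  #7 SA[7]=20  'bfaef'
  #8 SA[8]=0  'bfbbccccaedcbccfaeadbfaef'
  #9 SA[9]=7  'caedcbccfaeadbfaef'
  #10 SA[10]=11  'cbccfaeadbfaef'
  #11 SA[11]=6  'ccaedcbccfaeadbfaef'
  #12 SA[12]=5  'cccaedcbccfaeadbfaef'
  #13 SA[13]=4  'ccccaedcbccfaeadbfaef'
  #14 SA[14]=13  'ccfaeadbfaef'
  #15 SA[15]=14  'cfaeadbfaef'
  #16 SA[16]=19  'dbfaef'
  #17 SA[17]=10  'dcbccfaeadbfaef'
  #18 SA[18]=17  'eadbfaef'
  #19 SA[19]=9  'edcbccfaeadbfaef'
  #20 SA[20]=23  'ef'
  #21 SA[21]=24  'f'
  #22 SA[22]=15  'faeadbfaef'
  #23 SA[23]=21  'faef'
  #24 SA[24]=1  'fbbccccaedcbccfaeadbfaef'

SA = [18, 16, 8, 22, 2, 3, 12, 20, 0, 7, 11, 6, 5, 4, 13, 14, 19, 10, 17, 9, 23, 24, 15, 21, 1]
rank  pair      lcp
   1  s[18:],s[16:]  1  'a'
   2  s[16:],s[8:]  2  'ae'
   3  s[8:],s[22:]  2  'ae'
   4  s[22:],s[2:]  0  ''
   5  s[2:],s[3:]  1  'b'
   6  s[3:],s[12:]  3  'bcc'
   7  s[12:],s[20:]  1  'b'
   8  s[20:],s[0:]  2  'bf'
   9  s[0:],s[7:]  0  ''
  10  s[7:],s[11:]  1  'c'
  11  s[11:],s[6:]  1  'c'
  12  s[6:],s[5:]  2  'cc'
  13  s[5:],s[4:]  3  'ccc'
  14  s[4:],s[13:]  2  'cc'
  15  s[13:],s[14:]  1  'c'
  16  s[14:],s[19:]  0  ''
  17  s[19:],s[10:]  1  'd'
  18  s[10:],s[17:]  0  ''
  19  s[17:],s[9:]  1  'e'
  20  s[9:],s[23:]  1  'e'
  21  s[23:],s[24:]  0  ''
  22  s[24:],s[15:]  1  'f'
  23  s[15:],s[21:]  3  'fae'
  24  s[21:],s[1:]  1  'f'

n(n+1)/2 = 25·26/2 = 325
Σ LCP = 0 + 1 + 2 + 2 + 0 + 1 + 3 + 1 + 2 + 0 + 1 + 1 + 2 + 3 + 2 + 1 + 0 + 1 + 0 + 1 + 1 + 0 + 1 + 3 + 1 = 30
distinct = 325 − 30 = 295

295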